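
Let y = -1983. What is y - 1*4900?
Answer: -6883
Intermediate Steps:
y - 1*4900 = -1983 - 1*4900 = -1983 - 4900 = -6883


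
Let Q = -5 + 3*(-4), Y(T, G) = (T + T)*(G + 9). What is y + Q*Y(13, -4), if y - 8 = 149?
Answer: -2053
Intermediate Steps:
Y(T, G) = 2*T*(9 + G) (Y(T, G) = (2*T)*(9 + G) = 2*T*(9 + G))
y = 157 (y = 8 + 149 = 157)
Q = -17 (Q = -5 - 12 = -17)
y + Q*Y(13, -4) = 157 - 34*13*(9 - 4) = 157 - 34*13*5 = 157 - 17*130 = 157 - 2210 = -2053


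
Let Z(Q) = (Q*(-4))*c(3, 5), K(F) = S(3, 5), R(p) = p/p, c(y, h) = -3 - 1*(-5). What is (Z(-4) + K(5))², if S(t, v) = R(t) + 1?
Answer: 1156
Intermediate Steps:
c(y, h) = 2 (c(y, h) = -3 + 5 = 2)
R(p) = 1
S(t, v) = 2 (S(t, v) = 1 + 1 = 2)
K(F) = 2
Z(Q) = -8*Q (Z(Q) = (Q*(-4))*2 = -4*Q*2 = -8*Q)
(Z(-4) + K(5))² = (-8*(-4) + 2)² = (32 + 2)² = 34² = 1156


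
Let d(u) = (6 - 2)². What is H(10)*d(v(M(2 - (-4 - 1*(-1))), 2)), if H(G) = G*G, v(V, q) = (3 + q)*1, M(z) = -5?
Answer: 1600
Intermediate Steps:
v(V, q) = 3 + q
d(u) = 16 (d(u) = 4² = 16)
H(G) = G²
H(10)*d(v(M(2 - (-4 - 1*(-1))), 2)) = 10²*16 = 100*16 = 1600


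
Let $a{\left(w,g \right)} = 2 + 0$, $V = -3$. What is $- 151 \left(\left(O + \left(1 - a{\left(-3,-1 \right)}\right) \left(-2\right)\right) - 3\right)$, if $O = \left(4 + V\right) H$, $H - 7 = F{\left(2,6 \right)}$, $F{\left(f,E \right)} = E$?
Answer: $-1812$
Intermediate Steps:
$H = 13$ ($H = 7 + 6 = 13$)
$a{\left(w,g \right)} = 2$
$O = 13$ ($O = \left(4 - 3\right) 13 = 1 \cdot 13 = 13$)
$- 151 \left(\left(O + \left(1 - a{\left(-3,-1 \right)}\right) \left(-2\right)\right) - 3\right) = - 151 \left(\left(13 + \left(1 - 2\right) \left(-2\right)\right) - 3\right) = - 151 \left(\left(13 - -2\right) - 3\right) = - 151 \left(\left(13 + 2\right) - 3\right) = - 151 \left(15 - 3\right) = \left(-151\right) 12 = -1812$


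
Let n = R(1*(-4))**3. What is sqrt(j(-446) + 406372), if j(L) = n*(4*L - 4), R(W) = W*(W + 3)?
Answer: 2*sqrt(72985) ≈ 540.31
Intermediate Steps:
R(W) = W*(3 + W)
n = 64 (n = ((1*(-4))*(3 + 1*(-4)))**3 = (-4*(3 - 4))**3 = (-4*(-1))**3 = 4**3 = 64)
j(L) = -256 + 256*L (j(L) = 64*(4*L - 4) = 64*(-4 + 4*L) = -256 + 256*L)
sqrt(j(-446) + 406372) = sqrt((-256 + 256*(-446)) + 406372) = sqrt((-256 - 114176) + 406372) = sqrt(-114432 + 406372) = sqrt(291940) = 2*sqrt(72985)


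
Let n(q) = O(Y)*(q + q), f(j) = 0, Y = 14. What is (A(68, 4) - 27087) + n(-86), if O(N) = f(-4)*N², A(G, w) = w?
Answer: -27083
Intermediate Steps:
O(N) = 0 (O(N) = 0*N² = 0)
n(q) = 0 (n(q) = 0*(q + q) = 0*(2*q) = 0)
(A(68, 4) - 27087) + n(-86) = (4 - 27087) + 0 = -27083 + 0 = -27083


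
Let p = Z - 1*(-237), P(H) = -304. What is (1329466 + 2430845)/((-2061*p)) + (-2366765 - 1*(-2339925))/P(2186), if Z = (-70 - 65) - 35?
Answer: 106796689/1749102 ≈ 61.058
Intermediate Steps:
Z = -170 (Z = -135 - 35 = -170)
p = 67 (p = -170 - 1*(-237) = -170 + 237 = 67)
(1329466 + 2430845)/((-2061*p)) + (-2366765 - 1*(-2339925))/P(2186) = (1329466 + 2430845)/((-2061*67)) + (-2366765 - 1*(-2339925))/(-304) = 3760311/(-138087) + (-2366765 + 2339925)*(-1/304) = 3760311*(-1/138087) - 26840*(-1/304) = -1253437/46029 + 3355/38 = 106796689/1749102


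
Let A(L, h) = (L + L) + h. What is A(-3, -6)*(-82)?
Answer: 984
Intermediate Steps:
A(L, h) = h + 2*L (A(L, h) = 2*L + h = h + 2*L)
A(-3, -6)*(-82) = (-6 + 2*(-3))*(-82) = (-6 - 6)*(-82) = -12*(-82) = 984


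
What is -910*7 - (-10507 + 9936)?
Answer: -5799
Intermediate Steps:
-910*7 - (-10507 + 9936) = -6370 - 1*(-571) = -6370 + 571 = -5799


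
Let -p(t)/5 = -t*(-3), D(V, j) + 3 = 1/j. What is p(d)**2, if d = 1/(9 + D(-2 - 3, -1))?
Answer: 9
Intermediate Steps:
D(V, j) = -3 + 1/j
d = 1/5 (d = 1/(9 + (-3 + 1/(-1))) = 1/(9 + (-3 - 1)) = 1/(9 - 4) = 1/5 ≈ 0.20000)
p(t) = -15*t (p(t) = -(-5)*t*(-3) = -(-5)*(-3*t) = -15*t)
p(d)**2 = (-15*1/5)**2 = (-3)**2 = 9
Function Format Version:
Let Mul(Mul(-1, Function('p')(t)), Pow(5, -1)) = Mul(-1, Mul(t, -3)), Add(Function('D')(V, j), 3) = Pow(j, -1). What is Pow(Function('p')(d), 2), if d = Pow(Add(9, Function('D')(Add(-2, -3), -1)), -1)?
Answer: 9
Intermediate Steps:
Function('D')(V, j) = Add(-3, Pow(j, -1))
d = Rational(1, 5) (d = Pow(Add(9, Add(-3, Pow(-1, -1))), -1) = Pow(Add(9, Add(-3, -1)), -1) = Pow(Add(9, -4), -1) = Pow(5, -1) = Rational(1, 5) ≈ 0.20000)
Function('p')(t) = Mul(-15, t) (Function('p')(t) = Mul(-5, Mul(-1, Mul(t, -3))) = Mul(-5, Mul(-1, Mul(-3, t))) = Mul(-5, Mul(3, t)) = Mul(-15, t))
Pow(Function('p')(d), 2) = Pow(Mul(-15, Rational(1, 5)), 2) = Pow(-3, 2) = 9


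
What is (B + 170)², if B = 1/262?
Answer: 1983900681/68644 ≈ 28901.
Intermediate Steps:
B = 1/262 ≈ 0.0038168
(B + 170)² = (1/262 + 170)² = (44541/262)² = 1983900681/68644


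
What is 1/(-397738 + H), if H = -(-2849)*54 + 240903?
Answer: -1/2989 ≈ -0.00033456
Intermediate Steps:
H = 394749 (H = -1*(-153846) + 240903 = 153846 + 240903 = 394749)
1/(-397738 + H) = 1/(-397738 + 394749) = 1/(-2989) = -1/2989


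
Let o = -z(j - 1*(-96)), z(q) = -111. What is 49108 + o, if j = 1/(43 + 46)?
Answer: 49219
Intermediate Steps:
j = 1/89 ≈ 0.011236
o = 111 (o = -1*(-111) = 111)
49108 + o = 49108 + 111 = 49219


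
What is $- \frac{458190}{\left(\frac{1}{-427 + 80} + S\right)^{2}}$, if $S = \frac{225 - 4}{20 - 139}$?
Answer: $- \frac{50061847885}{378006} \approx -1.3244 \cdot 10^{5}$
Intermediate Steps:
$S = - \frac{13}{7}$ ($S = \frac{221}{-119} = 221 \left(- \frac{1}{119}\right) = - \frac{13}{7} \approx -1.8571$)
$- \frac{458190}{\left(\frac{1}{-427 + 80} + S\right)^{2}} = - \frac{458190}{\left(\frac{1}{-427 + 80} - \frac{13}{7}\right)^{2}} = - \frac{458190}{\left(\frac{1}{-347} - \frac{13}{7}\right)^{2}} = - \frac{458190}{\left(- \frac{1}{347} - \frac{13}{7}\right)^{2}} = - \frac{458190}{\left(- \frac{4518}{2429}\right)^{2}} = - \frac{458190}{\frac{20412324}{5900041}} = \left(-458190\right) \frac{5900041}{20412324} = - \frac{50061847885}{378006}$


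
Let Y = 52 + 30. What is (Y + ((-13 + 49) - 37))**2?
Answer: 6561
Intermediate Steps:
Y = 82
(Y + ((-13 + 49) - 37))**2 = (82 + ((-13 + 49) - 37))**2 = (82 + (36 - 37))**2 = (82 - 1)**2 = 81**2 = 6561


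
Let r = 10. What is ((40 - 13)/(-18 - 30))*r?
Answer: -45/8 ≈ -5.6250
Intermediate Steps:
((40 - 13)/(-18 - 30))*r = ((40 - 13)/(-18 - 30))*10 = (27/(-48))*10 = (27*(-1/48))*10 = -9/16*10 = -45/8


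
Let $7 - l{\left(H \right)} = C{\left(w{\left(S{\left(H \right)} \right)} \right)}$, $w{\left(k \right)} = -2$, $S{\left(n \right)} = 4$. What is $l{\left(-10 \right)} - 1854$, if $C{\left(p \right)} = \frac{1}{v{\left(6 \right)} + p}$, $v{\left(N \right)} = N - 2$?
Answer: $- \frac{3695}{2} \approx -1847.5$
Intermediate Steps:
$v{\left(N \right)} = -2 + N$
$C{\left(p \right)} = \frac{1}{4 + p}$ ($C{\left(p \right)} = \frac{1}{\left(-2 + 6\right) + p} = \frac{1}{4 + p}$)
$l{\left(H \right)} = \frac{13}{2}$ ($l{\left(H \right)} = 7 - \frac{1}{4 - 2} = 7 - \frac{1}{2} = \frac{13}{2}$)
$l{\left(-10 \right)} - 1854 = \frac{13}{2} - 1854 = - \frac{3695}{2}$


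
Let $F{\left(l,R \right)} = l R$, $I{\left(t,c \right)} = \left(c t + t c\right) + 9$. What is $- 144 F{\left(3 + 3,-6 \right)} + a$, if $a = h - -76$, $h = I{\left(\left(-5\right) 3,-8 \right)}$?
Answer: $5509$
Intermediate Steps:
$I{\left(t,c \right)} = 9 + 2 c t$ ($I{\left(t,c \right)} = \left(c t + c t\right) + 9 = 2 c t + 9 = 9 + 2 c t$)
$h = 249$ ($h = 9 + 2 \left(-8\right) \left(\left(-5\right) 3\right) = 9 + 2 \left(-8\right) \left(-15\right) = 9 + 240 = 249$)
$F{\left(l,R \right)} = R l$
$a = 325$ ($a = 249 - -76 = 249 + 76 = 325$)
$- 144 F{\left(3 + 3,-6 \right)} + a = - 144 \left(- 6 \left(3 + 3\right)\right) + 325 = - 144 \left(\left(-6\right) 6\right) + 325 = \left(-144\right) \left(-36\right) + 325 = 5184 + 325 = 5509$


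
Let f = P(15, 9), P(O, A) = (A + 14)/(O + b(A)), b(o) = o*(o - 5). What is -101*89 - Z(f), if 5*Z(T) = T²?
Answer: -116902474/13005 ≈ -8989.0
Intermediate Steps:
b(o) = o*(-5 + o)
P(O, A) = (14 + A)/(O + A*(-5 + A)) (P(O, A) = (A + 14)/(O + A*(-5 + A)) = (14 + A)/(O + A*(-5 + A)))
f = 23/51 (f = (14 + 9)/(15 + 9*(-5 + 9)) = 23/(15 + 9*4) = 23/(15 + 36) = 23/51 ≈ 0.45098)
Z(T) = T²/5
-101*89 - Z(f) = -101*89 - (23/51)²/5 = -8989 - 529/(5*2601) = -8989 - 1*529/13005 = -8989 - 529/13005 = -116902474/13005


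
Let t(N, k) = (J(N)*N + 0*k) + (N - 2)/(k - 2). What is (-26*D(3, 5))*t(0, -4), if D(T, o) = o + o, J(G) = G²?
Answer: -260/3 ≈ -86.667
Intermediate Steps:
D(T, o) = 2*o
t(N, k) = N³ + (-2 + N)/(-2 + k) (t(N, k) = (N²*N + 0*k) + (N - 2)/(k - 2) = (N³ + 0) + (-2 + N)/(-2 + k) = N³ + (-2 + N)/(-2 + k))
(-26*D(3, 5))*t(0, -4) = (-52*5)*((-2 + 0 - 2*0³ - 4*0³)/(-2 - 4)) = (-26*10)*((-2 + 0 - 2*0 - 4*0)/(-6)) = -(-130)*(-2 + 0 + 0 + 0)/3 = -(-130)*(-2)/3 = -260*⅓ = -260/3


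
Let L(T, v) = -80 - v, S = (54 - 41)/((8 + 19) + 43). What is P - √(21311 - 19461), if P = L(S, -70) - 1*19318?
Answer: -19328 - 5*√74 ≈ -19371.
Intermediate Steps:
S = 13/70 (S = 13/(27 + 43) = 13/70 ≈ 0.18571)
P = -19328 (P = (-80 - 1*(-70)) - 1*19318 = (-80 + 70) - 19318 = -10 - 19318 = -19328)
P - √(21311 - 19461) = -19328 - √(21311 - 19461) = -19328 - √1850 = -19328 - 5*√74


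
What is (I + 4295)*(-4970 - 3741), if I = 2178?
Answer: -56386303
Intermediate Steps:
(I + 4295)*(-4970 - 3741) = (2178 + 4295)*(-4970 - 3741) = 6473*(-8711) = -56386303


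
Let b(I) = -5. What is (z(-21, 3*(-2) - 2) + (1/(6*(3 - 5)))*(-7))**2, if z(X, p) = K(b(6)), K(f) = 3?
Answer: 1849/144 ≈ 12.840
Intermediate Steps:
z(X, p) = 3
(z(-21, 3*(-2) - 2) + (1/(6*(3 - 5)))*(-7))**2 = (3 + (1/(6*(3 - 5)))*(-7))**2 = (3 + ((1/6)/(-2))*(-7))**2 = (3 + ((1/6)*(-1/2))*(-7))**2 = (3 - 1/12*(-7))**2 = (3 + 7/12)**2 = (43/12)**2 = 1849/144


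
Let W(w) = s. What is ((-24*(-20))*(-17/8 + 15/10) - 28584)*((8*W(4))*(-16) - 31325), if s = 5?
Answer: 923277060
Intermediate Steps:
W(w) = 5
((-24*(-20))*(-17/8 + 15/10) - 28584)*((8*W(4))*(-16) - 31325) = ((-24*(-20))*(-17/8 + 15/10) - 28584)*((8*5)*(-16) - 31325) = (480*(-17*1/8 + 15*(1/10)) - 28584)*(40*(-16) - 31325) = (480*(-17/8 + 3/2) - 28584)*(-640 - 31325) = (480*(-5/8) - 28584)*(-31965) = (-300 - 28584)*(-31965) = -28884*(-31965) = 923277060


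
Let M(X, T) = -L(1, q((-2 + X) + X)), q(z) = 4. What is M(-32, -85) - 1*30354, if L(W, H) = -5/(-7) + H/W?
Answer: -212511/7 ≈ -30359.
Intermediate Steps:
L(W, H) = 5/7 + H/W (L(W, H) = -5*(-1/7) + H/W = 5/7 + H/W)
M(X, T) = -33/7 (M(X, T) = -(5/7 + 4/1) = -(5/7 + 4*1) = -(5/7 + 4) = -1*33/7 = -33/7)
M(-32, -85) - 1*30354 = -33/7 - 1*30354 = -33/7 - 30354 = -212511/7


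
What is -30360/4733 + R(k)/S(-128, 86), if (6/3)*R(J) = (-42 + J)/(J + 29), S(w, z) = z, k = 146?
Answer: -228335942/35615825 ≈ -6.4111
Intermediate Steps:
R(J) = (-42 + J)/(2*(29 + J)) (R(J) = ((-42 + J)/(J + 29))/2 = ((-42 + J)/(29 + J))/2 = (-42 + J)/(2*(29 + J)))
-30360/4733 + R(k)/S(-128, 86) = -30360/4733 + ((-42 + 146)/(2*(29 + 146)))/86 = -30360*1/4733 + ((1/2)*104/175)*(1/86) = -30360/4733 + ((1/2)*(1/175)*104)*(1/86) = -30360/4733 + (52/175)*(1/86) = -30360/4733 + 26/7525 = -228335942/35615825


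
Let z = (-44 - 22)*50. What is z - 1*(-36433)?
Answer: 33133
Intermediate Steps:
z = -3300 (z = -66*50 = -3300)
z - 1*(-36433) = -3300 - 1*(-36433) = -3300 + 36433 = 33133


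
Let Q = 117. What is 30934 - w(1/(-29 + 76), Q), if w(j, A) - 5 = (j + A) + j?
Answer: 1448162/47 ≈ 30812.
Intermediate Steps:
w(j, A) = 5 + A + 2*j (w(j, A) = 5 + ((j + A) + j) = 5 + ((A + j) + j) = 5 + (A + 2*j) = 5 + A + 2*j)
30934 - w(1/(-29 + 76), Q) = 30934 - (5 + 117 + 2/(-29 + 76)) = 30934 - (5 + 117 + 2/47) = 30934 - 1*5736/47 = 30934 - 5736/47 = 1448162/47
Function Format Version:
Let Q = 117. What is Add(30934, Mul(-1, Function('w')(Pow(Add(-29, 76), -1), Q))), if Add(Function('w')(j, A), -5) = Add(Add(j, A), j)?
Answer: Rational(1448162, 47) ≈ 30812.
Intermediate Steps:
Function('w')(j, A) = Add(5, A, Mul(2, j)) (Function('w')(j, A) = Add(5, Add(Add(j, A), j)) = Add(5, Add(Add(A, j), j)) = Add(5, Add(A, Mul(2, j))) = Add(5, A, Mul(2, j)))
Add(30934, Mul(-1, Function('w')(Pow(Add(-29, 76), -1), Q))) = Add(30934, Mul(-1, Add(5, 117, Mul(2, Pow(Add(-29, 76), -1))))) = Add(30934, Mul(-1, Add(5, 117, Mul(2, Pow(47, -1))))) = Add(30934, Mul(-1, Add(5, 117, Mul(2, Rational(1, 47))))) = Add(30934, Mul(-1, Add(5, 117, Rational(2, 47)))) = Add(30934, Mul(-1, Rational(5736, 47))) = Add(30934, Rational(-5736, 47)) = Rational(1448162, 47)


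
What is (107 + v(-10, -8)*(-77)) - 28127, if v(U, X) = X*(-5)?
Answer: -31100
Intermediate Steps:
v(U, X) = -5*X
(107 + v(-10, -8)*(-77)) - 28127 = (107 - 5*(-8)*(-77)) - 28127 = (107 + 40*(-77)) - 28127 = (107 - 3080) - 28127 = -2973 - 28127 = -31100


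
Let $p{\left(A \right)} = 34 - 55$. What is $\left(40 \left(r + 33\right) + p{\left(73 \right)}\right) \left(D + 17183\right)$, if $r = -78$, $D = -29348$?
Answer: $22152465$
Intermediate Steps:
$p{\left(A \right)} = -21$
$\left(40 \left(r + 33\right) + p{\left(73 \right)}\right) \left(D + 17183\right) = \left(40 \left(-78 + 33\right) - 21\right) \left(-29348 + 17183\right) = \left(40 \left(-45\right) - 21\right) \left(-12165\right) = \left(-1800 - 21\right) \left(-12165\right) = \left(-1821\right) \left(-12165\right) = 22152465$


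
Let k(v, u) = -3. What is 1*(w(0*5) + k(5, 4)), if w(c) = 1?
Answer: -2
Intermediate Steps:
1*(w(0*5) + k(5, 4)) = 1*(1 - 3) = 1*(-2) = -2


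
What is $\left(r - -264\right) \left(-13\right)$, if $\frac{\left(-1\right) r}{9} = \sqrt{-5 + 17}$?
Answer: $-3432 + 234 \sqrt{3} \approx -3026.7$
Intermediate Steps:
$r = - 18 \sqrt{3}$ ($r = - 9 \sqrt{-5 + 17} = - 9 \sqrt{12} = - 9 \cdot 2 \sqrt{3} = - 18 \sqrt{3} \approx -31.177$)
$\left(r - -264\right) \left(-13\right) = \left(- 18 \sqrt{3} - -264\right) \left(-13\right) = \left(- 18 \sqrt{3} + 264\right) \left(-13\right) = \left(264 - 18 \sqrt{3}\right) \left(-13\right) = -3432 + 234 \sqrt{3}$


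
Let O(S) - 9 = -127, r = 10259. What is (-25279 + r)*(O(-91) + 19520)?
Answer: -291418040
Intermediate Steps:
O(S) = -118 (O(S) = 9 - 127 = -118)
(-25279 + r)*(O(-91) + 19520) = (-25279 + 10259)*(-118 + 19520) = -15020*19402 = -291418040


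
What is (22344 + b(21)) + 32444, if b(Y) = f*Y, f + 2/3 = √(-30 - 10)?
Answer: 54774 + 42*I*√10 ≈ 54774.0 + 132.82*I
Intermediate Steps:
f = -⅔ + 2*I*√10 (f = -⅔ + √(-30 - 10) = -⅔ + √(-40) = -⅔ + 2*I*√10 ≈ -0.66667 + 6.3246*I)
b(Y) = Y*(-⅔ + 2*I*√10) (b(Y) = (-⅔ + 2*I*√10)*Y = Y*(-⅔ + 2*I*√10))
(22344 + b(21)) + 32444 = (22344 + (⅔)*21*(-1 + 3*I*√10)) + 32444 = (22344 + (-14 + 42*I*√10)) + 32444 = (22330 + 42*I*√10) + 32444 = 54774 + 42*I*√10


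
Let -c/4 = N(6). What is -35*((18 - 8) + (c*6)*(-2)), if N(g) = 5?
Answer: -8750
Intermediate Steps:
c = -20 (c = -4*5 = -20)
-35*((18 - 8) + (c*6)*(-2)) = -35*((18 - 8) - 20*6*(-2)) = -35*(10 - 120*(-2)) = -35*(10 + 240) = -35*250 = -8750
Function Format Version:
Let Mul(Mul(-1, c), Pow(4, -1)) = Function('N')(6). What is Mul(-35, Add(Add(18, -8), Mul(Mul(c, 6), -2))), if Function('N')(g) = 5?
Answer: -8750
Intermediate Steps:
c = -20 (c = Mul(-4, 5) = -20)
Mul(-35, Add(Add(18, -8), Mul(Mul(c, 6), -2))) = Mul(-35, Add(Add(18, -8), Mul(Mul(-20, 6), -2))) = Mul(-35, Add(10, Mul(-120, -2))) = Mul(-35, Add(10, 240)) = Mul(-35, 250) = -8750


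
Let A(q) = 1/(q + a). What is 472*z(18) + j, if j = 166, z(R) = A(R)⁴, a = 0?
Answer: 2178311/13122 ≈ 166.00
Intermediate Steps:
A(q) = 1/q (A(q) = 1/(q + 0) = 1/q)
z(R) = R⁻⁴ (z(R) = (1/R)⁴ = R⁻⁴)
472*z(18) + j = 472/18⁴ + 166 = 472*(1/104976) + 166 = 59/13122 + 166 = 2178311/13122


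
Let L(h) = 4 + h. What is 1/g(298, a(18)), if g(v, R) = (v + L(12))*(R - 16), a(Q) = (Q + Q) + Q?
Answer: 1/11932 ≈ 8.3808e-5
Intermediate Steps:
a(Q) = 3*Q (a(Q) = 2*Q + Q = 3*Q)
g(v, R) = (-16 + R)*(16 + v) (g(v, R) = (v + (4 + 12))*(R - 16) = (v + 16)*(-16 + R) = (16 + v)*(-16 + R) = (-16 + R)*(16 + v))
1/g(298, a(18)) = 1/(-256 - 16*298 + 16*(3*18) + (3*18)*298) = 1/(-256 - 4768 + 16*54 + 54*298) = 1/(-256 - 4768 + 864 + 16092) = 1/11932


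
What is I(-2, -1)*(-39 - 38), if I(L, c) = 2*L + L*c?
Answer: 154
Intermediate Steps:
I(-2, -1)*(-39 - 38) = (-2*(2 - 1))*(-39 - 38) = -2*1*(-77) = -2*(-77) = 154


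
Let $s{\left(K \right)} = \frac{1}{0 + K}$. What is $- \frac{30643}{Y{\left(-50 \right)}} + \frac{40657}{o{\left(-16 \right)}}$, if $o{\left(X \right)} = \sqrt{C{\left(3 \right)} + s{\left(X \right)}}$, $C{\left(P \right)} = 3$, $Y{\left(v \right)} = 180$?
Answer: $- \frac{30643}{180} + \frac{162628 \sqrt{47}}{47} \approx 23552.0$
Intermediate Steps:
$s{\left(K \right)} = \frac{1}{K}$
$o{\left(X \right)} = \sqrt{3 + \frac{1}{X}}$
$- \frac{30643}{Y{\left(-50 \right)}} + \frac{40657}{o{\left(-16 \right)}} = - \frac{30643}{180} + \frac{40657}{\sqrt{3 + \frac{1}{-16}}} = \left(-30643\right) \frac{1}{180} + \frac{40657}{\sqrt{3 - \frac{1}{16}}} = - \frac{30643}{180} + \frac{40657}{\sqrt{\frac{47}{16}}} = - \frac{30643}{180} + \frac{40657}{\frac{1}{4} \sqrt{47}} = - \frac{30643}{180} + 40657 \frac{4 \sqrt{47}}{47} = - \frac{30643}{180} + \frac{162628 \sqrt{47}}{47}$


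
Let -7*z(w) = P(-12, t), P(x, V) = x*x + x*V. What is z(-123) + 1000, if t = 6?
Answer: 6928/7 ≈ 989.71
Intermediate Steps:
P(x, V) = x² + V*x
z(w) = -72/7 (z(w) = -(-12)*(6 - 12)/7 = -(-12)*(-6)/7 = -⅐*72 = -72/7)
z(-123) + 1000 = -72/7 + 1000 = 6928/7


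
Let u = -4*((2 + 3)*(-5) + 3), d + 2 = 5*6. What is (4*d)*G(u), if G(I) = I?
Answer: 9856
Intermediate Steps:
d = 28 (d = -2 + 5*6 = -2 + 30 = 28)
u = 88 (u = -4*(5*(-5) + 3) = -4*(-25 + 3) = -4*(-22) = 88)
(4*d)*G(u) = (4*28)*88 = 112*88 = 9856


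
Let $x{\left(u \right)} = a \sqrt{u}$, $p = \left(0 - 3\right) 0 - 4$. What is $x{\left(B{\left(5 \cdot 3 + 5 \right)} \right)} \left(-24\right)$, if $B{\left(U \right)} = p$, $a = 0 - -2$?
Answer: $- 96 i \approx - 96.0 i$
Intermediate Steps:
$p = -4$ ($p = \left(-3\right) 0 - 4 = 0 - 4 = -4$)
$a = 2$ ($a = 0 + 2 = 2$)
$B{\left(U \right)} = -4$
$x{\left(u \right)} = 2 \sqrt{u}$
$x{\left(B{\left(5 \cdot 3 + 5 \right)} \right)} \left(-24\right) = 2 \sqrt{-4} \left(-24\right) = 2 \cdot 2 i \left(-24\right) = 4 i \left(-24\right) = - 96 i$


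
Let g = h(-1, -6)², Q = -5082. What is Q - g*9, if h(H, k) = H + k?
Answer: -5523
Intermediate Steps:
g = 49 (g = (-1 - 6)² = (-7)² = 49)
Q - g*9 = -5082 - 49*9 = -5082 - 1*441 = -5082 - 441 = -5523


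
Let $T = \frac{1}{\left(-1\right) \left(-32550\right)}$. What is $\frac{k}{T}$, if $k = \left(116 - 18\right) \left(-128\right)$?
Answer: $-408307200$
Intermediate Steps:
$k = -12544$ ($k = 98 \left(-128\right) = -12544$)
$T = \frac{1}{32550} \approx 3.0722 \cdot 10^{-5}$
$\frac{k}{T} = - 12544 \frac{1}{\frac{1}{32550}} = \left(-12544\right) 32550 = -408307200$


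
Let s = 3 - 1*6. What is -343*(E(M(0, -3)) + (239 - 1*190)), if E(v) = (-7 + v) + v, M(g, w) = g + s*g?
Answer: -14406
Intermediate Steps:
s = -3 (s = 3 - 6 = -3)
M(g, w) = -2*g (M(g, w) = g - 3*g = -2*g)
E(v) = -7 + 2*v
-343*(E(M(0, -3)) + (239 - 1*190)) = -343*((-7 + 2*(-2*0)) + (239 - 1*190)) = -343*((-7 + 2*0) + (239 - 190)) = -343*((-7 + 0) + 49) = -343*(-7 + 49) = -343*42 = -14406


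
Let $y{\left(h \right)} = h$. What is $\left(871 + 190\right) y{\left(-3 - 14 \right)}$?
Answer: $-18037$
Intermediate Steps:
$\left(871 + 190\right) y{\left(-3 - 14 \right)} = \left(871 + 190\right) \left(-3 - 14\right) = 1061 \left(-3 - 14\right) = 1061 \left(-17\right) = -18037$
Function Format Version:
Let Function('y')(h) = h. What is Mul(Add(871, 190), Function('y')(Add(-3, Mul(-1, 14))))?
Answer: -18037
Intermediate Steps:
Mul(Add(871, 190), Function('y')(Add(-3, Mul(-1, 14)))) = Mul(Add(871, 190), Add(-3, Mul(-1, 14))) = Mul(1061, Add(-3, -14)) = Mul(1061, -17) = -18037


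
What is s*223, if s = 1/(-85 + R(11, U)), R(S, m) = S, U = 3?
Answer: -223/74 ≈ -3.0135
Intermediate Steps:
s = -1/74 (s = 1/(-85 + 11) = 1/(-74) = -1/74 ≈ -0.013514)
s*223 = -1/74*223 = -223/74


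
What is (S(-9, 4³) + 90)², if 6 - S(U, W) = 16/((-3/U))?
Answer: 2304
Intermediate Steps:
S(U, W) = 6 + 16*U/3 (S(U, W) = 6 - 16/((-3/U)) = 6 - 16*(-U/3) = 6 - (-16)*U/3 = 6 + 16*U/3)
(S(-9, 4³) + 90)² = ((6 + (16/3)*(-9)) + 90)² = ((6 - 48) + 90)² = (-42 + 90)² = 48² = 2304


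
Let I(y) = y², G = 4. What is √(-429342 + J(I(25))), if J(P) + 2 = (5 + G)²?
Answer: I*√429263 ≈ 655.18*I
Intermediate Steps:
J(P) = 79 (J(P) = -2 + (5 + 4)² = -2 + 9² = -2 + 81 = 79)
√(-429342 + J(I(25))) = √(-429342 + 79) = √(-429263) = I*√429263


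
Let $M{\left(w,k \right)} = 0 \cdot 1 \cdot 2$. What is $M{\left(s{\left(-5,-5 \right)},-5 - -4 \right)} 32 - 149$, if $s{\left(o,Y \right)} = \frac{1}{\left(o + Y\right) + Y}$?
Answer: $-149$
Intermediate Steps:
$s{\left(o,Y \right)} = \frac{1}{o + 2 Y}$ ($s{\left(o,Y \right)} = \frac{1}{\left(Y + o\right) + Y} = \frac{1}{o + 2 Y}$)
$M{\left(w,k \right)} = 0$ ($M{\left(w,k \right)} = 0 \cdot 2 = 0$)
$M{\left(s{\left(-5,-5 \right)},-5 - -4 \right)} 32 - 149 = 0 \cdot 32 - 149 = 0 - 149 = -149$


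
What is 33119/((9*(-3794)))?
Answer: -33119/34146 ≈ -0.96992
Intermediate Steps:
33119/((9*(-3794))) = 33119/(-34146) = 33119*(-1/34146) = -33119/34146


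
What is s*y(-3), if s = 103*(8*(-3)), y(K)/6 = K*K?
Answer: -133488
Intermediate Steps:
y(K) = 6*K² (y(K) = 6*(K*K) = 6*K²)
s = -2472 (s = 103*(-24) = -2472)
s*y(-3) = -14832*(-3)² = -14832*9 = -2472*54 = -133488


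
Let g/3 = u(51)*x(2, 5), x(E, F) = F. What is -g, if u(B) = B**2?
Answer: -39015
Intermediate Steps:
g = 39015 (g = 3*(51**2*5) = 3*(2601*5) = 3*13005 = 39015)
-g = -1*39015 = -39015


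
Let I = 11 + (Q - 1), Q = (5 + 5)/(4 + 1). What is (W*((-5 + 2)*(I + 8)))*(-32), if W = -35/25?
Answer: -2688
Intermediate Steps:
W = -7/5 (W = -35*1/25 = -7/5 ≈ -1.4000)
Q = 2 (Q = 10/5 = 10*(⅕) = 2)
I = 12 (I = 11 + (2 - 1) = 11 + 1 = 12)
(W*((-5 + 2)*(I + 8)))*(-32) = -7*(-5 + 2)*(12 + 8)/5*(-32) = -(-21)*20/5*(-32) = -7/5*(-60)*(-32) = 84*(-32) = -2688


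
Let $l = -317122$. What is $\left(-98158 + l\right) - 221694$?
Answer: $-636974$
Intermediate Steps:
$\left(-98158 + l\right) - 221694 = \left(-98158 - 317122\right) - 221694 = -415280 - 221694 = -636974$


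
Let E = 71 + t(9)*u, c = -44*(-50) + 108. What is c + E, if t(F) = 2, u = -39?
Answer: 2301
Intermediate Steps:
c = 2308 (c = 2200 + 108 = 2308)
E = -7 (E = 71 + 2*(-39) = 71 - 78 = -7)
c + E = 2308 - 7 = 2301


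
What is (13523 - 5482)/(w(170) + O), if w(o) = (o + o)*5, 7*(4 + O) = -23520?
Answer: -8041/1664 ≈ -4.8323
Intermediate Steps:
O = -3364 (O = -4 + (⅐)*(-23520) = -4 - 3360 = -3364)
w(o) = 10*o (w(o) = (2*o)*5 = 10*o)
(13523 - 5482)/(w(170) + O) = (13523 - 5482)/(10*170 - 3364) = 8041/(1700 - 3364) = 8041/(-1664) = 8041*(-1/1664) = -8041/1664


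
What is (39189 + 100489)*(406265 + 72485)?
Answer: 66870842500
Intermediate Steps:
(39189 + 100489)*(406265 + 72485) = 139678*478750 = 66870842500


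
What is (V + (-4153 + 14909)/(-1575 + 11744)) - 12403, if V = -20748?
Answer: -337101763/10169 ≈ -33150.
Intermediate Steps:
(V + (-4153 + 14909)/(-1575 + 11744)) - 12403 = (-20748 + (-4153 + 14909)/(-1575 + 11744)) - 12403 = (-20748 + 10756/10169) - 12403 = -210975656/10169 - 12403 = -337101763/10169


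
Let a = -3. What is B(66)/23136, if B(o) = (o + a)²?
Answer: 1323/7712 ≈ 0.17155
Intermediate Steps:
B(o) = (-3 + o)² (B(o) = (o - 3)² = (-3 + o)²)
B(66)/23136 = (-3 + 66)²/23136 = 63²*(1/23136) = 3969*(1/23136) = 1323/7712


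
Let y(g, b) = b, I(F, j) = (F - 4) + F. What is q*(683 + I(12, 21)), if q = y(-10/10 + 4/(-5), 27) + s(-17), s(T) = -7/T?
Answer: 327598/17 ≈ 19270.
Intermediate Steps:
I(F, j) = -4 + 2*F (I(F, j) = (-4 + F) + F = -4 + 2*F)
q = 466/17 (q = 27 - 7/(-17) = 27 - 7*(-1/17) = 27 + 7/17 = 466/17 ≈ 27.412)
q*(683 + I(12, 21)) = 466*(683 + (-4 + 2*12))/17 = 466*(683 + (-4 + 24))/17 = 466*(683 + 20)/17 = (466/17)*703 = 327598/17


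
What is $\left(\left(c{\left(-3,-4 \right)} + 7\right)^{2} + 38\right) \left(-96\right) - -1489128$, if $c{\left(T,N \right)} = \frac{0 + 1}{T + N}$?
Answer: $\frac{72567336}{49} \approx 1.481 \cdot 10^{6}$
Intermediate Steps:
$c{\left(T,N \right)} = \frac{1}{N + T}$ ($c{\left(T,N \right)} = 1 \frac{1}{N + T} = \frac{1}{N + T}$)
$\left(\left(c{\left(-3,-4 \right)} + 7\right)^{2} + 38\right) \left(-96\right) - -1489128 = \left(\left(\frac{1}{-4 - 3} + 7\right)^{2} + 38\right) \left(-96\right) - -1489128 = \left(\left(\frac{1}{-7} + 7\right)^{2} + 38\right) \left(-96\right) + 1489128 = \left(\left(- \frac{1}{7} + 7\right)^{2} + 38\right) \left(-96\right) + 1489128 = \left(\left(\frac{48}{7}\right)^{2} + 38\right) \left(-96\right) + 1489128 = \left(\frac{2304}{49} + 38\right) \left(-96\right) + 1489128 = \frac{4166}{49} \left(-96\right) + 1489128 = - \frac{399936}{49} + 1489128 = \frac{72567336}{49}$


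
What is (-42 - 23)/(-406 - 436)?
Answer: 65/842 ≈ 0.077197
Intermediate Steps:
(-42 - 23)/(-406 - 436) = -65/(-842) = -65*(-1/842) = 65/842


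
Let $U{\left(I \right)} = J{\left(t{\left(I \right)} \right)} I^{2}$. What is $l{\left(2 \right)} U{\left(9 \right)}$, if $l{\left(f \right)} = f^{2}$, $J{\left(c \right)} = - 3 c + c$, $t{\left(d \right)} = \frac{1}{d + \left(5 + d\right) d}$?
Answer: $- \frac{24}{5} \approx -4.8$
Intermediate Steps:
$t{\left(d \right)} = \frac{1}{d + d \left(5 + d\right)}$
$J{\left(c \right)} = - 2 c$
$U{\left(I \right)} = - \frac{2 I}{6 + I}$ ($U{\left(I \right)} = - 2 \frac{1}{I \left(6 + I\right)} I^{2} = - \frac{2}{I \left(6 + I\right)} I^{2} = - \frac{2 I}{6 + I}$)
$l{\left(2 \right)} U{\left(9 \right)} = 2^{2} \left(\left(-2\right) 9 \frac{1}{6 + 9}\right) = 4 \left(\left(-2\right) 9 \cdot \frac{1}{15}\right) = 4 \left(- \frac{6}{5}\right) = - \frac{24}{5}$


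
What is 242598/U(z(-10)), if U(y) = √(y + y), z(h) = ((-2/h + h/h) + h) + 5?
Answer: -121299*I*√190/19 ≈ -88000.0*I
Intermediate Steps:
z(h) = 6 + h - 2/h (z(h) = ((-2/h + 1) + h) + 5 = ((1 - 2/h) + h) + 5 = (1 + h - 2/h) + 5 = 6 + h - 2/h)
U(y) = √2*√y (U(y) = √(2*y) = √2*√y)
242598/U(z(-10)) = 242598/((√2*√(6 - 10 - 2/(-10)))) = 242598/((√2*√(6 - 10 - 2*(-⅒)))) = 242598/((√2*√(6 - 10 + ⅕))) = 242598/((√2*√(-19/5))) = 242598/((√2*(I*√95/5))) = 242598/((I*√190/5)) = 242598*(-I*√190/38) = -121299*I*√190/19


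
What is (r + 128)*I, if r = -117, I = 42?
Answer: 462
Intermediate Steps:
(r + 128)*I = (-117 + 128)*42 = 11*42 = 462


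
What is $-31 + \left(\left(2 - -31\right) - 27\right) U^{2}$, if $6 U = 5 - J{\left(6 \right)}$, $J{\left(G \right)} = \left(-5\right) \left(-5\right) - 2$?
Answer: $23$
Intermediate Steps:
$J{\left(G \right)} = 23$ ($J{\left(G \right)} = 25 - 2 = 23$)
$U = -3$ ($U = \frac{5 - 23}{6} = \frac{1}{6} \left(-18\right) = -3$)
$-31 + \left(\left(2 - -31\right) - 27\right) U^{2} = -31 + \left(\left(2 - -31\right) - 27\right) \left(-3\right)^{2} = -31 + \left(\left(2 + 31\right) - 27\right) 9 = -31 + \left(33 - 27\right) 9 = -31 + 6 \cdot 9 = -31 + 54 = 23$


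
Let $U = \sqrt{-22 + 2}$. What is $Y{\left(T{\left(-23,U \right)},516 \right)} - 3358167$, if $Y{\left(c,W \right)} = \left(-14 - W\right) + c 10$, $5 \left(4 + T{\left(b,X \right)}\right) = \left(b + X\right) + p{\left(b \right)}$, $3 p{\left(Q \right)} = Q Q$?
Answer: $- \frac{10075291}{3} + 4 i \sqrt{5} \approx -3.3584 \cdot 10^{6} + 8.9443 i$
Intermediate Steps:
$p{\left(Q \right)} = \frac{Q^{2}}{3}$ ($p{\left(Q \right)} = \frac{Q Q}{3} = \frac{Q^{2}}{3}$)
$U = 2 i \sqrt{5}$ ($U = \sqrt{-20} = 2 i \sqrt{5} \approx 4.4721 i$)
$T{\left(b,X \right)} = -4 + \frac{X}{5} + \frac{b}{5} + \frac{b^{2}}{15}$ ($T{\left(b,X \right)} = -4 + \frac{\left(b + X\right) + \frac{b^{2}}{3}}{5} = -4 + \frac{\left(X + b\right) + \frac{b^{2}}{3}}{5} = -4 + \frac{X + b + \frac{b^{2}}{3}}{5} = -4 + \left(\frac{X}{5} + \frac{b}{5} + \frac{b^{2}}{15}\right) = -4 + \frac{X}{5} + \frac{b}{5} + \frac{b^{2}}{15}$)
$Y{\left(c,W \right)} = -14 - W + 10 c$ ($Y{\left(c,W \right)} = \left(-14 - W\right) + 10 c = -14 - W + 10 c$)
$Y{\left(T{\left(-23,U \right)},516 \right)} - 3358167 = \left(-14 - 516 + 10 \left(-4 + \frac{2 i \sqrt{5}}{5} + \frac{1}{5} \left(-23\right) + \frac{\left(-23\right)^{2}}{15}\right)\right) - 3358167 = \left(-14 - 516 + 10 \left(-4 + \frac{2 i \sqrt{5}}{5} - \frac{23}{5} + \frac{1}{15} \cdot 529\right)\right) - 3358167 = \left(-14 - 516 + 10 \left(-4 + \frac{2 i \sqrt{5}}{5} - \frac{23}{5} + \frac{529}{15}\right)\right) - 3358167 = \left(-14 - 516 + 10 \left(\frac{80}{3} + \frac{2 i \sqrt{5}}{5}\right)\right) - 3358167 = \left(-14 - 516 + \left(\frac{800}{3} + 4 i \sqrt{5}\right)\right) - 3358167 = \left(- \frac{790}{3} + 4 i \sqrt{5}\right) - 3358167 = - \frac{10075291}{3} + 4 i \sqrt{5}$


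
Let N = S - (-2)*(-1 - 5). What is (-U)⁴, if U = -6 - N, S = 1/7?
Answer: 2825761/2401 ≈ 1176.9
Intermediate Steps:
S = ⅐ ≈ 0.14286
N = -83/7 (N = ⅐ - (-2)*(-1 - 5) = ⅐ - (-2)*(-6) = ⅐ - 1*12 = ⅐ - 12 = -83/7 ≈ -11.857)
U = 41/7 (U = -6 - 1*(-83/7) = -6 + 83/7 = 41/7 ≈ 5.8571)
(-U)⁴ = (-1*41/7)⁴ = (-41/7)⁴ = 2825761/2401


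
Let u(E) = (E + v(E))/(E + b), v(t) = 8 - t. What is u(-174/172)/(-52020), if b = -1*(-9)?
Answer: -172/8934435 ≈ -1.9251e-5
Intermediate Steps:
b = 9
u(E) = 8/(9 + E) (u(E) = (E + (8 - E))/(E + 9) = 8/(9 + E))
u(-174/172)/(-52020) = (8/(9 - 174/172))/(-52020) = (8/(9 - 174*1/172))*(-1/52020) = (8/(9 - 87/86))*(-1/52020) = (8/(687/86))*(-1/52020) = (8*(86/687))*(-1/52020) = (688/687)*(-1/52020) = -172/8934435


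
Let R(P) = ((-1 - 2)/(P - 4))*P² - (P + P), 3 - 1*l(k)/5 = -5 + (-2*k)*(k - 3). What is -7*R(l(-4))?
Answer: 891520/79 ≈ 11285.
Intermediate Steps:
l(k) = 40 + 10*k*(-3 + k) (l(k) = 15 - 5*(-5 + (-2*k)*(k - 3)) = 15 - 5*(-5 + (-2*k)*(-3 + k)) = 15 - 5*(-5 - 2*k*(-3 + k)) = 15 + (25 + 10*k*(-3 + k)) = 40 + 10*k*(-3 + k))
R(P) = -2*P - 3*P²/(-4 + P) (R(P) = (-3/(-4 + P))*P² - 2*P = -3*P²/(-4 + P) - 2*P = -2*P - 3*P²/(-4 + P))
-7*R(l(-4)) = -7*(40 - 30*(-4) + 10*(-4)²)*(8 - 5*(40 - 30*(-4) + 10*(-4)²))/(-4 + (40 - 30*(-4) + 10*(-4)²)) = -7*(40 + 120 + 10*16)*(8 - 5*(40 + 120 + 10*16))/(-4 + (40 + 120 + 10*16)) = -7*(40 + 120 + 160)*(8 - 5*(40 + 120 + 160))/(-4 + (40 + 120 + 160)) = -2240*(8 - 5*320)/(-4 + 320) = -2240*(8 - 1600)/316 = -2240*(-1592)/316 = -7*(-127360/79) = 891520/79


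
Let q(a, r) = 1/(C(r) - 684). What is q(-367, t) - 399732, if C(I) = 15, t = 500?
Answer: -267420709/669 ≈ -3.9973e+5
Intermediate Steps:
q(a, r) = -1/669 (q(a, r) = 1/(15 - 684) = 1/(-669) = -1/669)
q(-367, t) - 399732 = -1/669 - 399732 = -267420709/669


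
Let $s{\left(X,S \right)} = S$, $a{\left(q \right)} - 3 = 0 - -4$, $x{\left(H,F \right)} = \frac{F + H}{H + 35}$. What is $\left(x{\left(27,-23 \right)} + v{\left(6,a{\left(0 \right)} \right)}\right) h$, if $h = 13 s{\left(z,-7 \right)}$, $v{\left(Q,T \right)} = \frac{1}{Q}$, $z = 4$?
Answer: $- \frac{3913}{186} \approx -21.038$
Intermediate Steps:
$x{\left(H,F \right)} = \frac{F + H}{35 + H}$
$a{\left(q \right)} = 7$ ($a{\left(q \right)} = 3 + \left(0 - -4\right) = 3 + \left(0 + 4\right) = 3 + 4 = 7$)
$h = -91$ ($h = 13 \left(-7\right) = -91$)
$\left(x{\left(27,-23 \right)} + v{\left(6,a{\left(0 \right)} \right)}\right) h = \left(\frac{-23 + 27}{35 + 27} + \frac{1}{6}\right) \left(-91\right) = \left(\frac{1}{62} \cdot 4 + \frac{1}{6}\right) \left(-91\right) = \left(\frac{2}{31} + \frac{1}{6}\right) \left(-91\right) = \frac{43}{186} \left(-91\right) = - \frac{3913}{186}$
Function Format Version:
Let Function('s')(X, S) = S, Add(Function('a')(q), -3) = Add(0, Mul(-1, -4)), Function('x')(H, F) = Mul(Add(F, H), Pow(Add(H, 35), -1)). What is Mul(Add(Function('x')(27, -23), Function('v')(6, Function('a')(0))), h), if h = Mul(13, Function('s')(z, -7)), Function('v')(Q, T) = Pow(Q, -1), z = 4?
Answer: Rational(-3913, 186) ≈ -21.038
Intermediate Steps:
Function('x')(H, F) = Mul(Pow(Add(35, H), -1), Add(F, H)) (Function('x')(H, F) = Mul(Add(F, H), Pow(Add(35, H), -1)) = Mul(Pow(Add(35, H), -1), Add(F, H)))
Function('a')(q) = 7 (Function('a')(q) = Add(3, Add(0, Mul(-1, -4))) = Add(3, Add(0, 4)) = Add(3, 4) = 7)
h = -91 (h = Mul(13, -7) = -91)
Mul(Add(Function('x')(27, -23), Function('v')(6, Function('a')(0))), h) = Mul(Add(Mul(Pow(Add(35, 27), -1), Add(-23, 27)), Pow(6, -1)), -91) = Mul(Add(Mul(Pow(62, -1), 4), Rational(1, 6)), -91) = Mul(Add(Mul(Rational(1, 62), 4), Rational(1, 6)), -91) = Mul(Add(Rational(2, 31), Rational(1, 6)), -91) = Mul(Rational(43, 186), -91) = Rational(-3913, 186)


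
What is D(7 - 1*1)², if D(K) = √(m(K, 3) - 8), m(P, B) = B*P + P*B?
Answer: 28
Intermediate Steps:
m(P, B) = 2*B*P (m(P, B) = B*P + B*P = 2*B*P)
D(K) = √(-8 + 6*K) (D(K) = √(2*3*K - 8) = √(6*K - 8) = √(-8 + 6*K))
D(7 - 1*1)² = (√(-8 + 6*(7 - 1*1)))² = (√(-8 + 6*(7 - 1)))² = (√(-8 + 6*6))² = (√(-8 + 36))² = (√28)² = (2*√7)² = 28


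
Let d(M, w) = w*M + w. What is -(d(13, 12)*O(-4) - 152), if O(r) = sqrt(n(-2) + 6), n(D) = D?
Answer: -184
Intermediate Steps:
O(r) = 2 (O(r) = sqrt(-2 + 6) = sqrt(4) = 2)
d(M, w) = w + M*w (d(M, w) = M*w + w = w + M*w)
-(d(13, 12)*O(-4) - 152) = -((12*(1 + 13))*2 - 152) = -((12*14)*2 - 152) = -(168*2 - 152) = -(336 - 152) = -1*184 = -184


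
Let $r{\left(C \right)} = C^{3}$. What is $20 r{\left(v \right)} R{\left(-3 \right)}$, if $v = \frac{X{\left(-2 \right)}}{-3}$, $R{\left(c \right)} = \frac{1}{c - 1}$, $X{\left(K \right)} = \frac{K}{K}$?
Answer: $\frac{5}{27} \approx 0.18519$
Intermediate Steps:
$X{\left(K \right)} = 1$
$R{\left(c \right)} = \frac{1}{-1 + c}$
$v = - \frac{1}{3}$ ($v = 1 \frac{1}{-3} = 1 \left(- \frac{1}{3}\right) = - \frac{1}{3} \approx -0.33333$)
$20 r{\left(v \right)} R{\left(-3 \right)} = \frac{20 \left(- \frac{1}{3}\right)^{3}}{-1 - 3} = \frac{20 \left(- \frac{1}{27}\right)}{-4} = \left(- \frac{20}{27}\right) \left(- \frac{1}{4}\right) = \frac{5}{27}$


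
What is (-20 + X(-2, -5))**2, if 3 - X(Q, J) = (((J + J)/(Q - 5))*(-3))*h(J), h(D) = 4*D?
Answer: 516961/49 ≈ 10550.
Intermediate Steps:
X(Q, J) = 3 + 24*J**2/(-5 + Q) (X(Q, J) = 3 - ((J + J)/(Q - 5))*(-3)*4*J = 3 - ((2*J)/(-5 + Q))*(-3)*4*J = 3 - (2*J/(-5 + Q))*(-3)*4*J = 3 - (-6*J/(-5 + Q))*4*J = 3 - (-24)*J**2/(-5 + Q) = 3 + 24*J**2/(-5 + Q))
(-20 + X(-2, -5))**2 = (-20 + 3*(-5 - 2 + 8*(-5)**2)/(-5 - 2))**2 = (-20 + 3*(-5 - 2 + 8*25)/(-7))**2 = (-20 + 3*(-1/7)*(-5 - 2 + 200))**2 = (-20 + 3*(-1/7)*193)**2 = (-20 - 579/7)**2 = (-719/7)**2 = 516961/49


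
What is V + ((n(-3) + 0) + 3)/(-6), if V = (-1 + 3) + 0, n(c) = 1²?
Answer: 4/3 ≈ 1.3333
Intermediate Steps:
n(c) = 1
V = 2 (V = 2 + 0 = 2)
V + ((n(-3) + 0) + 3)/(-6) = 2 + ((1 + 0) + 3)/(-6) = 2 + (1 + 3)*(-⅙) = 2 + 4*(-⅙) = 2 - ⅔ = 4/3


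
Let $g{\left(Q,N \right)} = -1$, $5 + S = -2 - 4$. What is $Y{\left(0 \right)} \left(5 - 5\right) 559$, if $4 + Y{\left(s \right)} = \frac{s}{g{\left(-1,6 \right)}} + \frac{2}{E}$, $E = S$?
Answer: $0$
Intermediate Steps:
$S = -11$ ($S = -5 - 6 = -11$)
$E = -11$
$Y{\left(s \right)} = - \frac{46}{11} - s$ ($Y{\left(s \right)} = -4 + \left(\frac{s}{-1} + \frac{2}{-11}\right) = -4 + \left(s \left(-1\right) + 2 \left(- \frac{1}{11}\right)\right) = -4 - \left(\frac{2}{11} + s\right) = - \frac{46}{11} - s$)
$Y{\left(0 \right)} \left(5 - 5\right) 559 = \left(- \frac{46}{11} - 0\right) \left(5 - 5\right) 559 = \left(- \frac{46}{11} + 0\right) 0 \cdot 559 = \left(- \frac{46}{11}\right) 0 \cdot 559 = 0 \cdot 559 = 0$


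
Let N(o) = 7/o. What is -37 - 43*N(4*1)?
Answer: -449/4 ≈ -112.25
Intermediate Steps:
-37 - 43*N(4*1) = -37 - 301/(4*1) = -37 - 301/4 = -449/4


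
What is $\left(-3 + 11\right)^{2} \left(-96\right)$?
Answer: $-6144$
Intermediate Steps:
$\left(-3 + 11\right)^{2} \left(-96\right) = 8^{2} \left(-96\right) = 64 \left(-96\right) = -6144$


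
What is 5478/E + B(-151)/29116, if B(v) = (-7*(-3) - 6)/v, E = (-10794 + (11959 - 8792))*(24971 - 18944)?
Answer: -284754409/2322973969372 ≈ -0.00012258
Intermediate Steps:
E = -45967929 (E = (-10794 + 3167)*6027 = -7627*6027 = -45967929)
B(v) = 15/v (B(v) = (21 - 6)/v = 15/v)
5478/E + B(-151)/29116 = 5478/(-45967929) + (15/(-151))/29116 = 5478*(-1/45967929) + (15*(-1/151))*(1/29116) = -1826/15322643 - 15/151*1/29116 = -1826/15322643 - 15/4396516 = -284754409/2322973969372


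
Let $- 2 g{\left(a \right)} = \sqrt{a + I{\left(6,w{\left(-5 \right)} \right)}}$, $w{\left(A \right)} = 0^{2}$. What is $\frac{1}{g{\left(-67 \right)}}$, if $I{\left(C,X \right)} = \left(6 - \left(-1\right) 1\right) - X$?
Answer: $\frac{i \sqrt{15}}{15} \approx 0.2582 i$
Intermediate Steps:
$w{\left(A \right)} = 0$
$I{\left(C,X \right)} = 7 - X$ ($I{\left(C,X \right)} = \left(6 - -1\right) - X = \left(6 + 1\right) - X = 7 - X$)
$g{\left(a \right)} = - \frac{\sqrt{7 + a}}{2}$ ($g{\left(a \right)} = - \frac{\sqrt{a + \left(7 - 0\right)}}{2} = - \frac{\sqrt{a + \left(7 + 0\right)}}{2} = - \frac{\sqrt{a + 7}}{2} = - \frac{\sqrt{7 + a}}{2}$)
$\frac{1}{g{\left(-67 \right)}} = \frac{1}{\left(- \frac{1}{2}\right) \sqrt{7 - 67}} = \frac{1}{\left(- \frac{1}{2}\right) \sqrt{-60}} = \frac{1}{\left(- \frac{1}{2}\right) 2 i \sqrt{15}} = \frac{1}{\left(-1\right) i \sqrt{15}} = \frac{i \sqrt{15}}{15}$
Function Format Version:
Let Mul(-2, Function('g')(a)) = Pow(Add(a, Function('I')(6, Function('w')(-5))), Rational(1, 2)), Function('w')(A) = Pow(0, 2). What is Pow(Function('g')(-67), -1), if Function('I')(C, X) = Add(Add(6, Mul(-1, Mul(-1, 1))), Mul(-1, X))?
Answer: Mul(Rational(1, 15), I, Pow(15, Rational(1, 2))) ≈ Mul(0.25820, I)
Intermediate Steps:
Function('w')(A) = 0
Function('I')(C, X) = Add(7, Mul(-1, X)) (Function('I')(C, X) = Add(Add(6, Mul(-1, -1)), Mul(-1, X)) = Add(Add(6, 1), Mul(-1, X)) = Add(7, Mul(-1, X)))
Function('g')(a) = Mul(Rational(-1, 2), Pow(Add(7, a), Rational(1, 2))) (Function('g')(a) = Mul(Rational(-1, 2), Pow(Add(a, Add(7, Mul(-1, 0))), Rational(1, 2))) = Mul(Rational(-1, 2), Pow(Add(a, Add(7, 0)), Rational(1, 2))) = Mul(Rational(-1, 2), Pow(Add(a, 7), Rational(1, 2))) = Mul(Rational(-1, 2), Pow(Add(7, a), Rational(1, 2))))
Pow(Function('g')(-67), -1) = Pow(Mul(Rational(-1, 2), Pow(Add(7, -67), Rational(1, 2))), -1) = Pow(Mul(Rational(-1, 2), Pow(-60, Rational(1, 2))), -1) = Pow(Mul(Rational(-1, 2), Mul(2, I, Pow(15, Rational(1, 2)))), -1) = Pow(Mul(-1, I, Pow(15, Rational(1, 2))), -1) = Mul(Rational(1, 15), I, Pow(15, Rational(1, 2)))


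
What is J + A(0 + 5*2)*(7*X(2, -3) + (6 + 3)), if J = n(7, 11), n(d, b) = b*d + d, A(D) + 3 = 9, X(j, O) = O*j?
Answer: -114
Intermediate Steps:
A(D) = 6 (A(D) = -3 + 9 = 6)
n(d, b) = d + b*d
J = 84 (J = 7*(1 + 11) = 7*12 = 84)
J + A(0 + 5*2)*(7*X(2, -3) + (6 + 3)) = 84 + 6*(7*(-3*2) + (6 + 3)) = 84 + 6*(7*(-6) + 9) = 84 + 6*(-42 + 9) = 84 + 6*(-33) = 84 - 198 = -114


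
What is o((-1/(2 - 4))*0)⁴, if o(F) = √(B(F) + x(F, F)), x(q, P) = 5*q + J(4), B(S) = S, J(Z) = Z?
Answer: 16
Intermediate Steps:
x(q, P) = 4 + 5*q (x(q, P) = 5*q + 4 = 4 + 5*q)
o(F) = √(4 + 6*F) (o(F) = √(F + (4 + 5*F)) = √(4 + 6*F))
o((-1/(2 - 4))*0)⁴ = (√(4 + 6*((-1/(2 - 4))*0)))⁴ = (√(4 + 6*((-1/(-2))*0)))⁴ = (√(4 + 6*(-½*(-1)*0)))⁴ = (√(4 + 6*((½)*0)))⁴ = (√(4 + 6*0))⁴ = (√(4 + 0))⁴ = (√4)⁴ = 2⁴ = 16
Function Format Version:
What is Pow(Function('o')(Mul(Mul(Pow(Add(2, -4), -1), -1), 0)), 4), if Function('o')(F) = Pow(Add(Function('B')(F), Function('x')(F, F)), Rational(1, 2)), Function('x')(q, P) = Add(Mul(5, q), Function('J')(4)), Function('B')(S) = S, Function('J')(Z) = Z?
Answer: 16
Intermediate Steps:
Function('x')(q, P) = Add(4, Mul(5, q)) (Function('x')(q, P) = Add(Mul(5, q), 4) = Add(4, Mul(5, q)))
Function('o')(F) = Pow(Add(4, Mul(6, F)), Rational(1, 2)) (Function('o')(F) = Pow(Add(F, Add(4, Mul(5, F))), Rational(1, 2)) = Pow(Add(4, Mul(6, F)), Rational(1, 2)))
Pow(Function('o')(Mul(Mul(Pow(Add(2, -4), -1), -1), 0)), 4) = Pow(Pow(Add(4, Mul(6, Mul(Mul(Pow(Add(2, -4), -1), -1), 0))), Rational(1, 2)), 4) = Pow(Pow(Add(4, Mul(6, Mul(Mul(Pow(-2, -1), -1), 0))), Rational(1, 2)), 4) = Pow(Pow(Add(4, Mul(6, Mul(Mul(Rational(-1, 2), -1), 0))), Rational(1, 2)), 4) = Pow(Pow(Add(4, Mul(6, Mul(Rational(1, 2), 0))), Rational(1, 2)), 4) = Pow(Pow(Add(4, Mul(6, 0)), Rational(1, 2)), 4) = Pow(Pow(Add(4, 0), Rational(1, 2)), 4) = Pow(Pow(4, Rational(1, 2)), 4) = Pow(2, 4) = 16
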